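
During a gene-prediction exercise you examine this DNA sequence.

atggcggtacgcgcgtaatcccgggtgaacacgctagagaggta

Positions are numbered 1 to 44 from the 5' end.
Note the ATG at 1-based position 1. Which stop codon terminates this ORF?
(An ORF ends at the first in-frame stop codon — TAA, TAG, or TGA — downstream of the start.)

TAA

Codons from position 1: ATG (1–3), GCG (4–6), GTA (7–9), CGC (10–12), GCG (13–15), TAA (16–18).
The first in-frame stop codon is TAA.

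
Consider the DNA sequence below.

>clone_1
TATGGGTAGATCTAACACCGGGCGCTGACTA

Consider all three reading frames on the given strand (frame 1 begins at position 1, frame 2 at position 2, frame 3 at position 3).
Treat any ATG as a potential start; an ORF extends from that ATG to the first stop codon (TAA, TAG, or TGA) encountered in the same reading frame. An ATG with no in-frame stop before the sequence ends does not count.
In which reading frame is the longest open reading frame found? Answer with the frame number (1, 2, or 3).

Frame 1: TAT GGG TAG ATC TAA CAC CGG GCG CTG ACT — no ATG→stop ORF.
Frame 2: ATG GGT AGA TCT AAC ACC GGG CGC TGA CTA — ATG at 2, stop TGA at 26 → 27 nt.
Frame 3: TGG GTA GAT CTA ACA CCG GGC GCT GAC — no ATG→stop ORF.
Longest ORF is 27 nt in frame 2 (positions 2–28).

2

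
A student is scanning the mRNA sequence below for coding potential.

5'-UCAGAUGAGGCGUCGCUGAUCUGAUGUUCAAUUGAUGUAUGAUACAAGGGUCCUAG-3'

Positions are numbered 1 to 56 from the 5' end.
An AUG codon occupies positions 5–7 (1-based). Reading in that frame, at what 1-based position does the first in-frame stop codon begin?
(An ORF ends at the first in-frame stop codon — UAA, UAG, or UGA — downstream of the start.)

Codons from position 5: AUG (5–7), AGG (8–10), CGU (11–13), CGC (14–16), UGA (17–19).
UGA is a stop codon; it begins at position 17.

17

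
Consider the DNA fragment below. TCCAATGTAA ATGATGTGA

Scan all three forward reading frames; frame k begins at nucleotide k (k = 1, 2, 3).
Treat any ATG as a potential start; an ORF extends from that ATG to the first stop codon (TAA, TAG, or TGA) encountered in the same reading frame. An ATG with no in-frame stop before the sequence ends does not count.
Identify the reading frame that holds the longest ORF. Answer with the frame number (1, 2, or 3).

Frame 1: TCC AAT GTA AAT GAT GTG — no ATG→stop ORF.
Frame 2: CCA ATG TAA ATG ATG TGA — ATG at 5, stop TAA at 8 → 6 nt; ATG at 11, stop TGA at 17 → 9 nt; ATG at 14, stop TGA at 17 → 6 nt.
Frame 3: CAA TGT AAA TGA TGT — no ATG→stop ORF.
Longest ORF is 9 nt in frame 2 (positions 11–19).

2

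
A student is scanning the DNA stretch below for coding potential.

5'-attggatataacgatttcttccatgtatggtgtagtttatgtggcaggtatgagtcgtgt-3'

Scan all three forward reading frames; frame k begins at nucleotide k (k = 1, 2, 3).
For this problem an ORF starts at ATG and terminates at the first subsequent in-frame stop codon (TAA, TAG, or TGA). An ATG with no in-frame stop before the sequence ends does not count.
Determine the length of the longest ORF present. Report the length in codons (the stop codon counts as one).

Frame 1: ATT GGA TAT AAC GAT TTC TTC CAT GTA TGG TGT AGT TTA TGT GGC AGG TAT GAG TCG TGT — no ATG→stop ORF.
Frame 2: TTG GAT ATA ACG ATT TCT TCC ATG TAT GGT GTA GTT TAT GTG GCA GGT ATG AGT CGT — no ATG→stop ORF.
Frame 3: TGG ATA TAA CGA TTT CTT CCA TGT ATG GTG TAG TTT ATG TGG CAG GTA TGA GTC GTG — ATG at 27, stop TAG at 33 → 9 nt; ATG at 39, stop TGA at 51 → 15 nt.
Longest: frame 3, positions 39–53, 15 nt = 5 codons = 4 aa. → 5 codons.

5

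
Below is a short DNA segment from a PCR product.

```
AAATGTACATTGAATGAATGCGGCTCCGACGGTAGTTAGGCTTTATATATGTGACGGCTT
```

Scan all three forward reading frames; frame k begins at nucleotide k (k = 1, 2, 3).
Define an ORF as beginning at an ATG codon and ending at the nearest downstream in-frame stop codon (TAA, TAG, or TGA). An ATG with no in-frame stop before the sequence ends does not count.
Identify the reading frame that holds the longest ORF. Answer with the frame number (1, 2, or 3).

Frame 1: AAA TGT ACA TTG AAT GAA TGC GGC TCC GAC GGT AGT TAG GCT TTA TAT ATG TGA CGG CTT — ATG at 49, stop TGA at 52 → 6 nt.
Frame 2: AAT GTA CAT TGA ATG AAT GCG GCT CCG ACG GTA GTT AGG CTT TAT ATA TGT GAC GGC — no ATG→stop ORF.
Frame 3: ATG TAC ATT GAA TGA ATG CGG CTC CGA CGG TAG TTA GGC TTT ATA TAT GTG ACG GCT — ATG at 3, stop TGA at 15 → 15 nt; ATG at 18, stop TAG at 33 → 18 nt.
Longest ORF is 18 nt in frame 3 (positions 18–35).

3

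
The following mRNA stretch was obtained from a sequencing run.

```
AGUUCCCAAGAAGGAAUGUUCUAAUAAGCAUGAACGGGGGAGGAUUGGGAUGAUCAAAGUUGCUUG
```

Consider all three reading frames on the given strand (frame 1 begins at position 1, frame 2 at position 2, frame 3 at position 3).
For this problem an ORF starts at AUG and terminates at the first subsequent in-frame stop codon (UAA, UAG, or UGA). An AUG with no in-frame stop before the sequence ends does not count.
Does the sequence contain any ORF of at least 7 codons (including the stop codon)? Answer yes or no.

Frame 1: AGU UCC CAA GAA GGA AUG UUC UAA UAA GCA UGA ACG GGG GAG GAU UGG GAU GAU CAA AGU UGC UUG — AUG at 16, stop UAA at 22 → 9 nt.
Frame 2: GUU CCC AAG AAG GAA UGU UCU AAU AAG CAU GAA CGG GGG AGG AUU GGG AUG AUC AAA GUU GCU — no AUG→stop ORF.
Frame 3: UUC CCA AGA AGG AAU GUU CUA AUA AGC AUG AAC GGG GGA GGA UUG GGA UGA UCA AAG UUG CUU — AUG at 30, stop UGA at 51 → 24 nt.
Frame 3 has an ORF of 8 codons (positions 30–53) ≥ 7, so yes.

yes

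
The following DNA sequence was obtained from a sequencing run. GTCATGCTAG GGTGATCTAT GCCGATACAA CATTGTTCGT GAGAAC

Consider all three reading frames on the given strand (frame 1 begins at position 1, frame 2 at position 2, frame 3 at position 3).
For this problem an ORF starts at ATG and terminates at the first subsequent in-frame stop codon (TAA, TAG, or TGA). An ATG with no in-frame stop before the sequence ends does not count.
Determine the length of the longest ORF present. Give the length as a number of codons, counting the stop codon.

Frame 1: GTC ATG CTA GGG TGA TCT ATG CCG ATA CAA CAT TGT TCG TGA GAA — ATG at 4, stop TGA at 13 → 12 nt; ATG at 19, stop TGA at 40 → 24 nt.
Frame 2: TCA TGC TAG GGT GAT CTA TGC CGA TAC AAC ATT GTT CGT GAG AAC — no ATG→stop ORF.
Frame 3: CAT GCT AGG GTG ATC TAT GCC GAT ACA ACA TTG TTC GTG AGA — no ATG→stop ORF.
Longest: frame 1, positions 19–42, 24 nt = 8 codons = 7 aa. → 8 codons.

8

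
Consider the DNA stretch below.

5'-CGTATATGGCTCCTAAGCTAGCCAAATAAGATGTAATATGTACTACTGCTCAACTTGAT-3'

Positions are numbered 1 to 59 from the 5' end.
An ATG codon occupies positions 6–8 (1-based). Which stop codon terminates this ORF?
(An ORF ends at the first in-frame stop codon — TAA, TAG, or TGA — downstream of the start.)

Codons from position 6: ATG (6–8), GCT (9–11), CCT (12–14), AAG (15–17), CTA (18–20), GCC (21–23), AAA (24–26), TAA (27–29).
The first in-frame stop codon is TAA.

TAA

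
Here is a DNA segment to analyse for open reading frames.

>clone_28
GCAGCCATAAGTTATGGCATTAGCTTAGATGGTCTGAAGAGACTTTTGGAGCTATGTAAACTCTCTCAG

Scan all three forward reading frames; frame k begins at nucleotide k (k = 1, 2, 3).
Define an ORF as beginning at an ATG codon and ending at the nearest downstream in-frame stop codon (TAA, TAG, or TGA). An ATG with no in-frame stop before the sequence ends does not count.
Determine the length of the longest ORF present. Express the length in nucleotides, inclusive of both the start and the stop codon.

Frame 1: GCA GCC ATA AGT TAT GGC ATT AGC TTA GAT GGT CTG AAG AGA CTT TTG GAG CTA TGT AAA CTC TCT CAG — no ATG→stop ORF.
Frame 2: CAG CCA TAA GTT ATG GCA TTA GCT TAG ATG GTC TGA AGA GAC TTT TGG AGC TAT GTA AAC TCT CTC — ATG at 14, stop TAG at 26 → 15 nt; ATG at 29, stop TGA at 35 → 9 nt.
Frame 3: AGC CAT AAG TTA TGG CAT TAG CTT AGA TGG TCT GAA GAG ACT TTT GGA GCT ATG TAA ACT CTC TCA — ATG at 54, stop TAA at 57 → 6 nt.
Longest: frame 2, positions 14–28, 15 nt = 5 codons = 4 aa. → 15 nucleotides.

15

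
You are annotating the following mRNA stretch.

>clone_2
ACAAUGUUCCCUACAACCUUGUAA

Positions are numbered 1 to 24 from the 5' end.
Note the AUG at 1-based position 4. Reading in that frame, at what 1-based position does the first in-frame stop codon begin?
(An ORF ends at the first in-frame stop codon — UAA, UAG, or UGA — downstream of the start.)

22

Codons from position 4: AUG (4–6), UUC (7–9), CCU (10–12), ACA (13–15), ACC (16–18), UUG (19–21), UAA (22–24).
UAA is a stop codon; it begins at position 22.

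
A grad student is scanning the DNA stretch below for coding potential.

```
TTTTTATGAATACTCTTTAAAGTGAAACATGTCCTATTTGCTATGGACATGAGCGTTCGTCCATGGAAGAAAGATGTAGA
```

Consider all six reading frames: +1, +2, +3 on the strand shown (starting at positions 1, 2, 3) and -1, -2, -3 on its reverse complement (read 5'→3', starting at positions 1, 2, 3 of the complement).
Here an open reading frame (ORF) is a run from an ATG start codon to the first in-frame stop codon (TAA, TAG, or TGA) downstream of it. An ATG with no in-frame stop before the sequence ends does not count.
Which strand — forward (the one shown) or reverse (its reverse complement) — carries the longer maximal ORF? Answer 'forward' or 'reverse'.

Reverse complement (5'→3'): TCTACATCTTTCTTCCATGGACGAACGCTCATGTCCATAGCAAATAGGACATGTTTCACTTTAAAGAGTATTCATAAAAA
Frame +1: TTT TTA TGA ATA CTC TTT AAA GTG AAA CAT GTC CTA TTT GCT ATG GAC ATG AGC GTT CGT CCA TGG AAG AAA GAT GTA — no ATG→stop ORF.
Frame +2: TTT TAT GAA TAC TCT TTA AAG TGA AAC ATG TCC TAT TTG CTA TGG ACA TGA GCG TTC GTC CAT GGA AGA AAG ATG TAG — ATG at 29, stop TGA at 50 → 24 nt; ATG at 74, stop TAG at 77 → 6 nt.
Frame +3: TTT ATG AAT ACT CTT TAA AGT GAA ACA TGT CCT ATT TGC TAT GGA CAT GAG CGT TCG TCC ATG GAA GAA AGA TGT AGA — ATG at 6, stop TAA at 18 → 15 nt.
Frame -1: TCT ACA TCT TTC TTC CAT GGA CGA ACG CTC ATG TCC ATA GCA AAT AGG ACA TGT TTC ACT TTA AAG AGT ATT CAT AAA — no ATG→stop ORF.
Frame -2: CTA CAT CTT TCT TCC ATG GAC GAA CGC TCA TGT CCA TAG CAA ATA GGA CAT GTT TCA CTT TAA AGA GTA TTC ATA AAA — ATG at 17, stop TAG at 38 → 24 nt.
Frame -3: TAC ATC TTT CTT CCA TGG ACG AAC GCT CAT GTC CAT AGC AAA TAG GAC ATG TTT CAC TTT AAA GAG TAT TCA TAA AAA — ATG at 51, stop TAA at 75 → 27 nt.
Forward-strand max 24 nt; reverse-strand max 27 nt. The reverse strand has the longer ORF.

reverse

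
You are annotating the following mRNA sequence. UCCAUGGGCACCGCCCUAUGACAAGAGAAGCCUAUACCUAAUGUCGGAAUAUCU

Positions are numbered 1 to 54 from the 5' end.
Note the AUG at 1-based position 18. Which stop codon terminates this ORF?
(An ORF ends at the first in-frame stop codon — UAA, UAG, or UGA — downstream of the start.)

Codons from position 18: AUG (18–20), ACA (21–23), AGA (24–26), GAA (27–29), GCC (30–32), UAU (33–35), ACC (36–38), UAA (39–41).
The first in-frame stop codon is UAA.

UAA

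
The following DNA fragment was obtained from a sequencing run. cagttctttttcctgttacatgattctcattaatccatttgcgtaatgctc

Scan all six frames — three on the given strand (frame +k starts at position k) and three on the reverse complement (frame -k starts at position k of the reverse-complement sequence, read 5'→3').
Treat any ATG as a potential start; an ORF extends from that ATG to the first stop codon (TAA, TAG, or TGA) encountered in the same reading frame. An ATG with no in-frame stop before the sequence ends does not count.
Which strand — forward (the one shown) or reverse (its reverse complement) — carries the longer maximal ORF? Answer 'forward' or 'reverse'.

Reverse complement (5'→3'): GAGCATTACGCAAATGGATTAATGAGAATCATGTAACAGGAAAAAGAACTG
Frame +1: CAG TTC TTT TTC CTG TTA CAT GAT TCT CAT TAA TCC ATT TGC GTA ATG CTC — no ATG→stop ORF.
Frame +2: AGT TCT TTT TCC TGT TAC ATG ATT CTC ATT AAT CCA TTT GCG TAA TGC — ATG at 20, stop TAA at 44 → 27 nt.
Frame +3: GTT CTT TTT CCT GTT ACA TGA TTC TCA TTA ATC CAT TTG CGT AAT GCT — no ATG→stop ORF.
Frame -1: GAG CAT TAC GCA AAT GGA TTA ATG AGA ATC ATG TAA CAG GAA AAA GAA CTG — ATG at 22, stop TAA at 34 → 15 nt; ATG at 31, stop TAA at 34 → 6 nt.
Frame -2: AGC ATT ACG CAA ATG GAT TAA TGA GAA TCA TGT AAC AGG AAA AAG AAC — ATG at 14, stop TAA at 20 → 9 nt.
Frame -3: GCA TTA CGC AAA TGG ATT AAT GAG AAT CAT GTA ACA GGA AAA AGA ACT — no ATG→stop ORF.
Forward-strand max 27 nt; reverse-strand max 15 nt. The forward strand has the longer ORF.

forward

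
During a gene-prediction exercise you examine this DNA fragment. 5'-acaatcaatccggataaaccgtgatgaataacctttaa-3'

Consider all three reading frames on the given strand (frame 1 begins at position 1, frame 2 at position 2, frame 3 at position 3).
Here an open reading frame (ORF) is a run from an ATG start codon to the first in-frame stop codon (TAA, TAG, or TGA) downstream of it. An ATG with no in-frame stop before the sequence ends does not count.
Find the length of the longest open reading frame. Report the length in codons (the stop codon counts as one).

Frame 1: ACA ATC AAT CCG GAT AAA CCG TGA TGA ATA ACC TTT — no ATG→stop ORF.
Frame 2: CAA TCA ATC CGG ATA AAC CGT GAT GAA TAA CCT TTA — no ATG→stop ORF.
Frame 3: AAT CAA TCC GGA TAA ACC GTG ATG AAT AAC CTT TAA — ATG at 24, stop TAA at 36 → 15 nt.
Longest: frame 3, positions 24–38, 15 nt = 5 codons = 4 aa. → 5 codons.

5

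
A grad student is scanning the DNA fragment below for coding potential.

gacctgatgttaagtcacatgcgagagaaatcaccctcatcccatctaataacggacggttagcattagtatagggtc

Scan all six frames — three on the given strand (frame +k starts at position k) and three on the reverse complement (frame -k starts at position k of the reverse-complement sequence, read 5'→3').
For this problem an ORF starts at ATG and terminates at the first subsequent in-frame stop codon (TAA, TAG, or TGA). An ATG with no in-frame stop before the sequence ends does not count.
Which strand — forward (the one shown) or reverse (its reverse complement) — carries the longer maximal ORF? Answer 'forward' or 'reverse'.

forward

Reverse complement (5'→3'): GACCCTATACTAATGCTAACCGTCCGTTATTAGATGGGATGAGGGTGATTTCTCTCGCATGTGACTTAACATCAGGTC
Frame +1: GAC CTG ATG TTA AGT CAC ATG CGA GAG AAA TCA CCC TCA TCC CAT CTA ATA ACG GAC GGT TAG CAT TAG TAT AGG GTC — ATG at 7, stop TAG at 61 → 57 nt; ATG at 19, stop TAG at 61 → 45 nt.
Frame +2: ACC TGA TGT TAA GTC ACA TGC GAG AGA AAT CAC CCT CAT CCC ATC TAA TAA CGG ACG GTT AGC ATT AGT ATA GGG — no ATG→stop ORF.
Frame +3: CCT GAT GTT AAG TCA CAT GCG AGA GAA ATC ACC CTC ATC CCA TCT AAT AAC GGA CGG TTA GCA TTA GTA TAG GGT — no ATG→stop ORF.
Frame -1: GAC CCT ATA CTA ATG CTA ACC GTC CGT TAT TAG ATG GGA TGA GGG TGA TTT CTC TCG CAT GTG ACT TAA CAT CAG GTC — ATG at 13, stop TAG at 31 → 21 nt; ATG at 34, stop TGA at 40 → 9 nt.
Frame -2: ACC CTA TAC TAA TGC TAA CCG TCC GTT ATT AGA TGG GAT GAG GGT GAT TTC TCT CGC ATG TGA CTT AAC ATC AGG — ATG at 59, stop TGA at 62 → 6 nt.
Frame -3: CCC TAT ACT AAT GCT AAC CGT CCG TTA TTA GAT GGG ATG AGG GTG ATT TCT CTC GCA TGT GAC TTA ACA TCA GGT — no ATG→stop ORF.
Forward-strand max 57 nt; reverse-strand max 21 nt. The forward strand has the longer ORF.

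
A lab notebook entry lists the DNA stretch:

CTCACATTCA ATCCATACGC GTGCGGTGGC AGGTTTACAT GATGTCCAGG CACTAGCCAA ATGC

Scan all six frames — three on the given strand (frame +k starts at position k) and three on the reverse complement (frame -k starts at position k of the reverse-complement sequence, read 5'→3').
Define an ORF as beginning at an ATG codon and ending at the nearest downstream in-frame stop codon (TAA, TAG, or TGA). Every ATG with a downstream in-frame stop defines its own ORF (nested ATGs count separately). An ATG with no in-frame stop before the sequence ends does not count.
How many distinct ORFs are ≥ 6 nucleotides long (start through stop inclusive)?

Reverse complement (5'→3'): GCATTTGGCTAGTGCCTGGACATCATGTAAACCTGCCACCGCACGCGTATGGATTGAATGTGAG
Frame +1: CTC ACA TTC AAT CCA TAC GCG TGC GGT GGC AGG TTT ACA TGA TGT CCA GGC ACT AGC CAA ATG — no ATG→stop ORF.
Frame +2: TCA CAT TCA ATC CAT ACG CGT GCG GTG GCA GGT TTA CAT GAT GTC CAG GCA CTA GCC AAA TGC — no ATG→stop ORF.
Frame +3: CAC ATT CAA TCC ATA CGC GTG CGG TGG CAG GTT TAC ATG ATG TCC AGG CAC TAG CCA AAT — ATG at 39, stop TAG at 54 → 18 nt; ATG at 42, stop TAG at 54 → 15 nt.
Frame -1: GCA TTT GGC TAG TGC CTG GAC ATC ATG TAA ACC TGC CAC CGC ACG CGT ATG GAT TGA ATG TGA — ATG at 25, stop TAA at 28 → 6 nt; ATG at 49, stop TGA at 55 → 9 nt; ATG at 58, stop TGA at 61 → 6 nt.
Frame -2: CAT TTG GCT AGT GCC TGG ACA TCA TGT AAA CCT GCC ACC GCA CGC GTA TGG ATT GAA TGT GAG — no ATG→stop ORF.
Frame -3: ATT TGG CTA GTG CCT GGA CAT CAT GTA AAC CTG CCA CCG CAC GCG TAT GGA TTG AAT GTG — no ATG→stop ORF.
ORFs ≥ 6 nucleotides: frame +3 39–56 (18 nucleotides), frame +3 42–56 (15 nucleotides), frame -1 25–30 (6 nucleotides), frame -1 49–57 (9 nucleotides), frame -1 58–63 (6 nucleotides). Count = 5.

5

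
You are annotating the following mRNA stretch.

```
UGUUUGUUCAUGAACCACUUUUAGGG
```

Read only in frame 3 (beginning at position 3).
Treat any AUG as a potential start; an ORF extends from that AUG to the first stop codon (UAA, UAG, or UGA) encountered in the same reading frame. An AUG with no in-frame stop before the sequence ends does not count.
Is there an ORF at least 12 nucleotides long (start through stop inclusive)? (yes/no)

no

Frame 3: UUU GUU CAU GAA CCA CUU UUA GGG — no AUG→stop ORF.
Largest ORF found is 0 nucleotides < 12, so no.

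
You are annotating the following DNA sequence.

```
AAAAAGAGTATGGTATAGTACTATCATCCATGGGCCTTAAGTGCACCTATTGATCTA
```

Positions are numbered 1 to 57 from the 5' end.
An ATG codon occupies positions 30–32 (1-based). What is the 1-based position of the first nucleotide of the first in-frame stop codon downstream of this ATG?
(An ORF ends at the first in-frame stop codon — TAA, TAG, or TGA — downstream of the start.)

51

Codons from position 30: ATG (30–32), GGC (33–35), CTT (36–38), AAG (39–41), TGC (42–44), ACC (45–47), TAT (48–50), TGA (51–53).
TGA is a stop codon; it begins at position 51.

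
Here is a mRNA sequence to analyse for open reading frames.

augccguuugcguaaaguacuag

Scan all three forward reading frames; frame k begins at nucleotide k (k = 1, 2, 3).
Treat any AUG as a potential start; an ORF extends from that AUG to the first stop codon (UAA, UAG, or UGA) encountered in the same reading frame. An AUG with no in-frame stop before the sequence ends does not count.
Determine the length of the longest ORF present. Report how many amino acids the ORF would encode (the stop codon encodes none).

4

Frame 1: AUG CCG UUU GCG UAA AGU ACU — AUG at 1, stop UAA at 13 → 15 nt.
Frame 2: UGC CGU UUG CGU AAA GUA CUA — no AUG→stop ORF.
Frame 3: GCC GUU UGC GUA AAG UAC UAG — no AUG→stop ORF.
Longest: frame 1, positions 1–15, 15 nt = 5 codons = 4 aa. → 4 amino acids.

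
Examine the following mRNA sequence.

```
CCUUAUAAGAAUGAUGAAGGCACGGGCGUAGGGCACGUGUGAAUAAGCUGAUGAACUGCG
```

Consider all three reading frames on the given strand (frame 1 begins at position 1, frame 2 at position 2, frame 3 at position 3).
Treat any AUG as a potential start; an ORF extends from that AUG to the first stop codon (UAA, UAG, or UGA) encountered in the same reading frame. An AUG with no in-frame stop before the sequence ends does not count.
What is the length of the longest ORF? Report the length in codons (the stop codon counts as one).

7

Frame 1: CCU UAU AAG AAU GAU GAA GGC ACG GGC GUA GGG CAC GUG UGA AUA AGC UGA UGA ACU GCG — no AUG→stop ORF.
Frame 2: CUU AUA AGA AUG AUG AAG GCA CGG GCG UAG GGC ACG UGU GAA UAA GCU GAU GAA CUG — AUG at 11, stop UAG at 29 → 21 nt; AUG at 14, stop UAG at 29 → 18 nt.
Frame 3: UUA UAA GAA UGA UGA AGG CAC GGG CGU AGG GCA CGU GUG AAU AAG CUG AUG AAC UGC — no AUG→stop ORF.
Longest: frame 2, positions 11–31, 21 nt = 7 codons = 6 aa. → 7 codons.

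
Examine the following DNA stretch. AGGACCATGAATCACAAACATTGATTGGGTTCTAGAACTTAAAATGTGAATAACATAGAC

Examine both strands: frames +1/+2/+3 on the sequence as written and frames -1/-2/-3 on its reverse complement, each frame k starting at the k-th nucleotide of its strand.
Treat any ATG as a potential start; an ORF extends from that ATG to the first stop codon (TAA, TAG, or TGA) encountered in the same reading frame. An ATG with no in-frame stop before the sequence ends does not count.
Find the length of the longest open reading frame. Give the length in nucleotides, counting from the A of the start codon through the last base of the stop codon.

Reverse complement (5'→3'): GTCTATGTTATTCACATTTTAAGTTCTAGAACCCAATCAATGTTTGTGATTCATGGTCCT
Frame +1: AGG ACC ATG AAT CAC AAA CAT TGA TTG GGT TCT AGA ACT TAA AAT GTG AAT AAC ATA GAC — ATG at 7, stop TGA at 22 → 18 nt.
Frame +2: GGA CCA TGA ATC ACA AAC ATT GAT TGG GTT CTA GAA CTT AAA ATG TGA ATA ACA TAG — ATG at 44, stop TGA at 47 → 6 nt.
Frame +3: GAC CAT GAA TCA CAA ACA TTG ATT GGG TTC TAG AAC TTA AAA TGT GAA TAA CAT AGA — no ATG→stop ORF.
Frame -1: GTC TAT GTT ATT CAC ATT TTA AGT TCT AGA ACC CAA TCA ATG TTT GTG ATT CAT GGT CCT — no ATG→stop ORF.
Frame -2: TCT ATG TTA TTC ACA TTT TAA GTT CTA GAA CCC AAT CAA TGT TTG TGA TTC ATG GTC — ATG at 5, stop TAA at 20 → 18 nt.
Frame -3: CTA TGT TAT TCA CAT TTT AAG TTC TAG AAC CCA ATC AAT GTT TGT GAT TCA TGG TCC — no ATG→stop ORF.
Longest: frame +1, positions 7–24, 18 nt = 6 codons = 5 aa. → 18 nucleotides.

18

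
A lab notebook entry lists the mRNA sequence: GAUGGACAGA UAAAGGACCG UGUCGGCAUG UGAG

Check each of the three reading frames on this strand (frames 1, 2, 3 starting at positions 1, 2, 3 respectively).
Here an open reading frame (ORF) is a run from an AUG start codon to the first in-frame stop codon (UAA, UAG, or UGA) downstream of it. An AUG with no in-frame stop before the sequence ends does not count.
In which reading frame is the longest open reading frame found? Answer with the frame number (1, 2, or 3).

Frame 1: GAU GGA CAG AUA AAG GAC CGU GUC GGC AUG UGA — AUG at 28, stop UGA at 31 → 6 nt.
Frame 2: AUG GAC AGA UAA AGG ACC GUG UCG GCA UGU GAG — AUG at 2, stop UAA at 11 → 12 nt.
Frame 3: UGG ACA GAU AAA GGA CCG UGU CGG CAU GUG — no AUG→stop ORF.
Longest ORF is 12 nt in frame 2 (positions 2–13).

2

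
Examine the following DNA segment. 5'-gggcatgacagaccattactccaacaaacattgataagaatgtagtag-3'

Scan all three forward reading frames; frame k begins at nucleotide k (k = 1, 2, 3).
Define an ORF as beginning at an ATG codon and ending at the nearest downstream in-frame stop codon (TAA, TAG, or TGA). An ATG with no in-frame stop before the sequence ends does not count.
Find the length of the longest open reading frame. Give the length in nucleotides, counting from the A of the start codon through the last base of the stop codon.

Frame 1: GGG CAT GAC AGA CCA TTA CTC CAA CAA ACA TTG ATA AGA ATG TAG TAG — ATG at 40, stop TAG at 43 → 6 nt.
Frame 2: GGC ATG ACA GAC CAT TAC TCC AAC AAA CAT TGA TAA GAA TGT AGT — ATG at 5, stop TGA at 32 → 30 nt.
Frame 3: GCA TGA CAG ACC ATT ACT CCA ACA AAC ATT GAT AAG AAT GTA GTA — no ATG→stop ORF.
Longest: frame 2, positions 5–34, 30 nt = 10 codons = 9 aa. → 30 nucleotides.

30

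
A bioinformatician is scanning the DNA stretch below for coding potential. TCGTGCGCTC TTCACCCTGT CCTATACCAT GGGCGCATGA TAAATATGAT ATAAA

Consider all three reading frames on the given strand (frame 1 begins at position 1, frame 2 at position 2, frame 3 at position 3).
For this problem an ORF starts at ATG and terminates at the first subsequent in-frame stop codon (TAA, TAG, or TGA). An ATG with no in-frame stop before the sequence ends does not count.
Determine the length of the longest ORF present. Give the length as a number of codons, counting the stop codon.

6

Frame 1: TCG TGC GCT CTT CAC CCT GTC CTA TAC CAT GGG CGC ATG ATA AAT ATG ATA TAA — ATG at 37, stop TAA at 52 → 18 nt; ATG at 46, stop TAA at 52 → 9 nt.
Frame 2: CGT GCG CTC TTC ACC CTG TCC TAT ACC ATG GGC GCA TGA TAA ATA TGA TAT AAA — ATG at 29, stop TGA at 38 → 12 nt.
Frame 3: GTG CGC TCT TCA CCC TGT CCT ATA CCA TGG GCG CAT GAT AAA TAT GAT ATA — no ATG→stop ORF.
Longest: frame 1, positions 37–54, 18 nt = 6 codons = 5 aa. → 6 codons.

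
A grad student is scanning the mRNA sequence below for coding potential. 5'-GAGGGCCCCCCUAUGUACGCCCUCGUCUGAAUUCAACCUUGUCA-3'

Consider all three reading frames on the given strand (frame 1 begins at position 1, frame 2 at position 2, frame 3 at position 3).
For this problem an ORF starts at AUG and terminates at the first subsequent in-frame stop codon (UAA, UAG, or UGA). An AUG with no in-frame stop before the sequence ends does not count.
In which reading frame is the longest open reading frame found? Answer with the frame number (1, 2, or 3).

Frame 1: GAG GGC CCC CCU AUG UAC GCC CUC GUC UGA AUU CAA CCU UGU — AUG at 13, stop UGA at 28 → 18 nt.
Frame 2: AGG GCC CCC CUA UGU ACG CCC UCG UCU GAA UUC AAC CUU GUC — no AUG→stop ORF.
Frame 3: GGG CCC CCC UAU GUA CGC CCU CGU CUG AAU UCA ACC UUG UCA — no AUG→stop ORF.
Longest ORF is 18 nt in frame 1 (positions 13–30).

1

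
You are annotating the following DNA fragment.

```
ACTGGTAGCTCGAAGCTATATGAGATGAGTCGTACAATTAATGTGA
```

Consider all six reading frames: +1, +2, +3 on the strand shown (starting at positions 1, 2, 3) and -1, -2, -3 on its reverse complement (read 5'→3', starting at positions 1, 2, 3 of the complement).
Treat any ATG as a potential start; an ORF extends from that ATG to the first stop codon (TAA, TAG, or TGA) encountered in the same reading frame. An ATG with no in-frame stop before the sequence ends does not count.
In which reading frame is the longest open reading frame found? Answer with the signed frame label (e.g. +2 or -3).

Reverse complement (5'→3'): TCACATTAATTGTACGACTCATCTCATATAGCTTCGAGCTACCAGT
Frame +1: ACT GGT AGC TCG AAG CTA TAT GAG ATG AGT CGT ACA ATT AAT GTG — no ATG→stop ORF.
Frame +2: CTG GTA GCT CGA AGC TAT ATG AGA TGA GTC GTA CAA TTA ATG TGA — ATG at 20, stop TGA at 26 → 9 nt; ATG at 41, stop TGA at 44 → 6 nt.
Frame +3: TGG TAG CTC GAA GCT ATA TGA GAT GAG TCG TAC AAT TAA TGT — no ATG→stop ORF.
Frame -1: TCA CAT TAA TTG TAC GAC TCA TCT CAT ATA GCT TCG AGC TAC CAG — no ATG→stop ORF.
Frame -2: CAC ATT AAT TGT ACG ACT CAT CTC ATA TAG CTT CGA GCT ACC AGT — no ATG→stop ORF.
Frame -3: ACA TTA ATT GTA CGA CTC ATC TCA TAT AGC TTC GAG CTA CCA — no ATG→stop ORF.
Longest ORF is 9 nt in frame +2 (positions 20–28).

+2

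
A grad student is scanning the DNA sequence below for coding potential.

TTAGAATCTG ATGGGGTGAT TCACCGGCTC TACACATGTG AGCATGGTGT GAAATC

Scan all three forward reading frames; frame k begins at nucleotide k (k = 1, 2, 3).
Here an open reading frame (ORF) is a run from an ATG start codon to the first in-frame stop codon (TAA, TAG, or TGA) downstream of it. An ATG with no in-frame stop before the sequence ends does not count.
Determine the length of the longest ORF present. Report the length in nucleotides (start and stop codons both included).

9

Frame 1: TTA GAA TCT GAT GGG GTG ATT CAC CGG CTC TAC ACA TGT GAG CAT GGT GTG AAA — no ATG→stop ORF.
Frame 2: TAG AAT CTG ATG GGG TGA TTC ACC GGC TCT ACA CAT GTG AGC ATG GTG TGA AAT — ATG at 11, stop TGA at 17 → 9 nt; ATG at 44, stop TGA at 50 → 9 nt.
Frame 3: AGA ATC TGA TGG GGT GAT TCA CCG GCT CTA CAC ATG TGA GCA TGG TGT GAA ATC — ATG at 36, stop TGA at 39 → 6 nt.
Longest: frame 2, positions 11–19, 9 nt = 3 codons = 2 aa. → 9 nucleotides.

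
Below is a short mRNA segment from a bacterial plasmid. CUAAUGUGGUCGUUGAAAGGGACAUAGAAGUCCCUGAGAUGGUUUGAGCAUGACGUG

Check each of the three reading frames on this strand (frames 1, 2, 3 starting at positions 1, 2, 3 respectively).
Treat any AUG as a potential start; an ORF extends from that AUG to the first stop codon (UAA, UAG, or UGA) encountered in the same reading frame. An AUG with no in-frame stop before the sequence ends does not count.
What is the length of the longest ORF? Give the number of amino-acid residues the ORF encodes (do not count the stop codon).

Frame 1: CUA AUG UGG UCG UUG AAA GGG ACA UAG AAG UCC CUG AGA UGG UUU GAG CAU GAC GUG — AUG at 4, stop UAG at 25 → 24 nt.
Frame 2: UAA UGU GGU CGU UGA AAG GGA CAU AGA AGU CCC UGA GAU GGU UUG AGC AUG ACG — no AUG→stop ORF.
Frame 3: AAU GUG GUC GUU GAA AGG GAC AUA GAA GUC CCU GAG AUG GUU UGA GCA UGA CGU — AUG at 39, stop UGA at 45 → 9 nt.
Longest: frame 1, positions 4–27, 24 nt = 8 codons = 7 aa. → 7 amino acids.

7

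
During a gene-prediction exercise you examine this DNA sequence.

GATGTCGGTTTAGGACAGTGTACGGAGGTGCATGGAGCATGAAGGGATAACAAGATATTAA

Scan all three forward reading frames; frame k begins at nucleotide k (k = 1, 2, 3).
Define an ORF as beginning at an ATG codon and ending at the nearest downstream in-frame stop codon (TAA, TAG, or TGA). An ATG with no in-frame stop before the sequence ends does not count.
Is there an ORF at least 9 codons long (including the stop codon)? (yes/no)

Frame 1: GAT GTC GGT TTA GGA CAG TGT ACG GAG GTG CAT GGA GCA TGA AGG GAT AAC AAG ATA TTA — no ATG→stop ORF.
Frame 2: ATG TCG GTT TAG GAC AGT GTA CGG AGG TGC ATG GAG CAT GAA GGG ATA ACA AGA TAT TAA — ATG at 2, stop TAG at 11 → 12 nt; ATG at 32, stop TAA at 59 → 30 nt.
Frame 3: TGT CGG TTT AGG ACA GTG TAC GGA GGT GCA TGG AGC ATG AAG GGA TAA CAA GAT ATT — ATG at 39, stop TAA at 48 → 12 nt.
Frame 2 has an ORF of 10 codons (positions 32–61) ≥ 9, so yes.

yes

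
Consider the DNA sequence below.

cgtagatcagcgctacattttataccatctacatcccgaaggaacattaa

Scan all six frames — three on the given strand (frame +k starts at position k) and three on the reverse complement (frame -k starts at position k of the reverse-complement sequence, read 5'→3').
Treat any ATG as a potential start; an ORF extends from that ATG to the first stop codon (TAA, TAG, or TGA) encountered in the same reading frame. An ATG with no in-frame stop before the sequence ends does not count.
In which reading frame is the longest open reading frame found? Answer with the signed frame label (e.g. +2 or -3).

Reverse complement (5'→3'): TTAATGTTCCTTCGGGATGTAGATGGTATAAAATGTAGCGCTGATCTACG
Frame +1: CGT AGA TCA GCG CTA CAT TTT ATA CCA TCT ACA TCC CGA AGG AAC ATT — no ATG→stop ORF.
Frame +2: GTA GAT CAG CGC TAC ATT TTA TAC CAT CTA CAT CCC GAA GGA ACA TTA — no ATG→stop ORF.
Frame +3: TAG ATC AGC GCT ACA TTT TAT ACC ATC TAC ATC CCG AAG GAA CAT TAA — no ATG→stop ORF.
Frame -1: TTA ATG TTC CTT CGG GAT GTA GAT GGT ATA AAA TGT AGC GCT GAT CTA — no ATG→stop ORF.
Frame -2: TAA TGT TCC TTC GGG ATG TAG ATG GTA TAA AAT GTA GCG CTG ATC TAC — ATG at 17, stop TAG at 20 → 6 nt; ATG at 23, stop TAA at 29 → 9 nt.
Frame -3: AAT GTT CCT TCG GGA TGT AGA TGG TAT AAA ATG TAG CGC TGA TCT ACG — ATG at 33, stop TAG at 36 → 6 nt.
Longest ORF is 9 nt in frame -2 (positions 23–31).

-2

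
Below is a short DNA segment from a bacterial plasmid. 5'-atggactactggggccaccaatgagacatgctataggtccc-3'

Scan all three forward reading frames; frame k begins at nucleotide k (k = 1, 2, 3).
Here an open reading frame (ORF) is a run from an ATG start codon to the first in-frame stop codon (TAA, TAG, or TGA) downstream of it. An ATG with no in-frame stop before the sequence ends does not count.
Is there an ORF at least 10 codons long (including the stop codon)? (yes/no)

Frame 1: ATG GAC TAC TGG GGC CAC CAA TGA GAC ATG CTA TAG GTC — ATG at 1, stop TGA at 22 → 24 nt; ATG at 28, stop TAG at 34 → 9 nt.
Frame 2: TGG ACT ACT GGG GCC ACC AAT GAG ACA TGC TAT AGG TCC — no ATG→stop ORF.
Frame 3: GGA CTA CTG GGG CCA CCA ATG AGA CAT GCT ATA GGT CCC — no ATG→stop ORF.
Largest ORF found is 8 codons < 10, so no.

no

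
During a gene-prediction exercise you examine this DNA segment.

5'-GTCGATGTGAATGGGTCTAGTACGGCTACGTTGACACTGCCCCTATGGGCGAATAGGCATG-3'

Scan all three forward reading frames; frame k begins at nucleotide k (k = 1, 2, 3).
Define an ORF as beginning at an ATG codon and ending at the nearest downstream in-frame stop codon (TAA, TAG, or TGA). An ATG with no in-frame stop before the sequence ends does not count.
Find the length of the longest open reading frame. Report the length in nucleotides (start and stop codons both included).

24

Frame 1: GTC GAT GTG AAT GGG TCT AGT ACG GCT ACG TTG ACA CTG CCC CTA TGG GCG AAT AGG CAT — no ATG→stop ORF.
Frame 2: TCG ATG TGA ATG GGT CTA GTA CGG CTA CGT TGA CAC TGC CCC TAT GGG CGA ATA GGC ATG — ATG at 5, stop TGA at 8 → 6 nt; ATG at 11, stop TGA at 32 → 24 nt.
Frame 3: CGA TGT GAA TGG GTC TAG TAC GGC TAC GTT GAC ACT GCC CCT ATG GGC GAA TAG GCA — ATG at 45, stop TAG at 54 → 12 nt.
Longest: frame 2, positions 11–34, 24 nt = 8 codons = 7 aa. → 24 nucleotides.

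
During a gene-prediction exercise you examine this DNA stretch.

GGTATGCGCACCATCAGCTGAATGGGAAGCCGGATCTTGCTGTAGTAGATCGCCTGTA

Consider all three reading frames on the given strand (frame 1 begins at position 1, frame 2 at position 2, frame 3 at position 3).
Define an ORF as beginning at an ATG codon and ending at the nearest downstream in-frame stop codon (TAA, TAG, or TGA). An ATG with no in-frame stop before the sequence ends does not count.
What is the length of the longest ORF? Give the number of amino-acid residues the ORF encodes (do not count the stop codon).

7

Frame 1: GGT ATG CGC ACC ATC AGC TGA ATG GGA AGC CGG ATC TTG CTG TAG TAG ATC GCC TGT — ATG at 4, stop TGA at 19 → 18 nt; ATG at 22, stop TAG at 43 → 24 nt.
Frame 2: GTA TGC GCA CCA TCA GCT GAA TGG GAA GCC GGA TCT TGC TGT AGT AGA TCG CCT GTA — no ATG→stop ORF.
Frame 3: TAT GCG CAC CAT CAG CTG AAT GGG AAG CCG GAT CTT GCT GTA GTA GAT CGC CTG — no ATG→stop ORF.
Longest: frame 1, positions 22–45, 24 nt = 8 codons = 7 aa. → 7 amino acids.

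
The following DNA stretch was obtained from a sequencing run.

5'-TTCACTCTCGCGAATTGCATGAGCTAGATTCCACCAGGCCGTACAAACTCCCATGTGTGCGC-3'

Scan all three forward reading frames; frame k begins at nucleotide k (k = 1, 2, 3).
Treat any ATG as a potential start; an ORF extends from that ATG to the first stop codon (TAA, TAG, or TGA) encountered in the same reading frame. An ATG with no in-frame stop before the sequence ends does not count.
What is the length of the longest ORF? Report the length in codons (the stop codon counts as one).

3

Frame 1: TTC ACT CTC GCG AAT TGC ATG AGC TAG ATT CCA CCA GGC CGT ACA AAC TCC CAT GTG TGC — ATG at 19, stop TAG at 25 → 9 nt.
Frame 2: TCA CTC TCG CGA ATT GCA TGA GCT AGA TTC CAC CAG GCC GTA CAA ACT CCC ATG TGT GCG — no ATG→stop ORF.
Frame 3: CAC TCT CGC GAA TTG CAT GAG CTA GAT TCC ACC AGG CCG TAC AAA CTC CCA TGT GTG CGC — no ATG→stop ORF.
Longest: frame 1, positions 19–27, 9 nt = 3 codons = 2 aa. → 3 codons.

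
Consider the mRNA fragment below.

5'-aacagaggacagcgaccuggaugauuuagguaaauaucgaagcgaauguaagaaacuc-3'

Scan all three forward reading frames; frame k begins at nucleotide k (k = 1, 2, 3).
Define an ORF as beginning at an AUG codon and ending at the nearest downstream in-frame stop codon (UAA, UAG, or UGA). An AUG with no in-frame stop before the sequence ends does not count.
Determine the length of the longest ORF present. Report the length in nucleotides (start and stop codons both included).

9

Frame 1: AAC AGA GGA CAG CGA CCU GGA UGA UUU AGG UAA AUA UCG AAG CGA AUG UAA GAA ACU — AUG at 46, stop UAA at 49 → 6 nt.
Frame 2: ACA GAG GAC AGC GAC CUG GAU GAU UUA GGU AAA UAU CGA AGC GAA UGU AAG AAA CUC — no AUG→stop ORF.
Frame 3: CAG AGG ACA GCG ACC UGG AUG AUU UAG GUA AAU AUC GAA GCG AAU GUA AGA AAC — AUG at 21, stop UAG at 27 → 9 nt.
Longest: frame 3, positions 21–29, 9 nt = 3 codons = 2 aa. → 9 nucleotides.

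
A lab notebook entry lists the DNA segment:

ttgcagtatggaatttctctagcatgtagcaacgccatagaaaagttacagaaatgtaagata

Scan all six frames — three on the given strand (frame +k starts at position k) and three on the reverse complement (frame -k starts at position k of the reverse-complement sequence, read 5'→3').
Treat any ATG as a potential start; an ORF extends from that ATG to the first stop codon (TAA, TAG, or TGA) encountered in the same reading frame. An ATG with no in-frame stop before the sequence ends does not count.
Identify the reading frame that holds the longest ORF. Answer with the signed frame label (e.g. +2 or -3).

Reverse complement (5'→3'): TATCTTACATTTCTGTAACTTTTCTATGGCGTTGCTACATGCTAGAGAAATTCCATACTGCAA
Frame +1: TTG CAG TAT GGA ATT TCT CTA GCA TGT AGC AAC GCC ATA GAA AAG TTA CAG AAA TGT AAG ATA — no ATG→stop ORF.
Frame +2: TGC AGT ATG GAA TTT CTC TAG CAT GTA GCA ACG CCA TAG AAA AGT TAC AGA AAT GTA AGA — ATG at 8, stop TAG at 20 → 15 nt.
Frame +3: GCA GTA TGG AAT TTC TCT AGC ATG TAG CAA CGC CAT AGA AAA GTT ACA GAA ATG TAA GAT — ATG at 24, stop TAG at 27 → 6 nt; ATG at 54, stop TAA at 57 → 6 nt.
Frame -1: TAT CTT ACA TTT CTG TAA CTT TTC TAT GGC GTT GCT ACA TGC TAG AGA AAT TCC ATA CTG CAA — no ATG→stop ORF.
Frame -2: ATC TTA CAT TTC TGT AAC TTT TCT ATG GCG TTG CTA CAT GCT AGA GAA ATT CCA TAC TGC — no ATG→stop ORF.
Frame -3: TCT TAC ATT TCT GTA ACT TTT CTA TGG CGT TGC TAC ATG CTA GAG AAA TTC CAT ACT GCA — no ATG→stop ORF.
Longest ORF is 15 nt in frame +2 (positions 8–22).

+2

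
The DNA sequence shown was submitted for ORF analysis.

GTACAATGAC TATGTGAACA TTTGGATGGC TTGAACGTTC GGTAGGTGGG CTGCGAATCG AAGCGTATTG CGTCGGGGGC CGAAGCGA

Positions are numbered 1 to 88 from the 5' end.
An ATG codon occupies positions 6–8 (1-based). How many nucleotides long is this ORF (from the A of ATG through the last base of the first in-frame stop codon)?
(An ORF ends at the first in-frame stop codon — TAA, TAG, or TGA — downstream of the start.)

12

Codons from position 6: ATG (6–8), ACT (9–11), ATG (12–14), TGA (15–17).
TGA is the first in-frame stop; ORF spans 6–17, 12 nucleotides.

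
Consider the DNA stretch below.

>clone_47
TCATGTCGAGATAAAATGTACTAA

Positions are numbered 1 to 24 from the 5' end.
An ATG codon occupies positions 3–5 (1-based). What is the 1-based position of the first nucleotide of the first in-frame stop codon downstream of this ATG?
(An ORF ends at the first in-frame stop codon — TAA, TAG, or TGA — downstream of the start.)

12

Codons from position 3: ATG (3–5), TCG (6–8), AGA (9–11), TAA (12–14).
TAA is a stop codon; it begins at position 12.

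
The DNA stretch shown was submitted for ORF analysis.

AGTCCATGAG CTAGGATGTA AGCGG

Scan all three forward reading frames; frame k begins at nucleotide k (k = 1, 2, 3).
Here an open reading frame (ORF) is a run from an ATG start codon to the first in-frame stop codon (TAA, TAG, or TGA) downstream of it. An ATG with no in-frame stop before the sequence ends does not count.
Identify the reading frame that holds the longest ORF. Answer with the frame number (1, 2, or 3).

3

Frame 1: AGT CCA TGA GCT AGG ATG TAA GCG — ATG at 16, stop TAA at 19 → 6 nt.
Frame 2: GTC CAT GAG CTA GGA TGT AAG CGG — no ATG→stop ORF.
Frame 3: TCC ATG AGC TAG GAT GTA AGC — ATG at 6, stop TAG at 12 → 9 nt.
Longest ORF is 9 nt in frame 3 (positions 6–14).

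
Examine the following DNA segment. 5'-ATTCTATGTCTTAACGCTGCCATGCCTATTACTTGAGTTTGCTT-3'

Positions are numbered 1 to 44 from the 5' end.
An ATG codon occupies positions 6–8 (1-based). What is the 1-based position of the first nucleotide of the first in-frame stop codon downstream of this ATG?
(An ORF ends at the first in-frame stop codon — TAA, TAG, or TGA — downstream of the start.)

Codons from position 6: ATG (6–8), TCT (9–11), TAA (12–14).
TAA is a stop codon; it begins at position 12.

12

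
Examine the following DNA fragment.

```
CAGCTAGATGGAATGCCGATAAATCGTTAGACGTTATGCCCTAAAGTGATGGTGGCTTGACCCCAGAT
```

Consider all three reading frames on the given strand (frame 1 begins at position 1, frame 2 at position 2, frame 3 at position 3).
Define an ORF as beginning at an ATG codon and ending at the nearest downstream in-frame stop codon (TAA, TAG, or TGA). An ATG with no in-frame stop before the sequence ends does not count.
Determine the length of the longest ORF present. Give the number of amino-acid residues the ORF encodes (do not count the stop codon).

5

Frame 1: CAG CTA GAT GGA ATG CCG ATA AAT CGT TAG ACG TTA TGC CCT AAA GTG ATG GTG GCT TGA CCC CAG — ATG at 13, stop TAG at 28 → 18 nt; ATG at 49, stop TGA at 58 → 12 nt.
Frame 2: AGC TAG ATG GAA TGC CGA TAA ATC GTT AGA CGT TAT GCC CTA AAG TGA TGG TGG CTT GAC CCC AGA — ATG at 8, stop TAA at 20 → 15 nt.
Frame 3: GCT AGA TGG AAT GCC GAT AAA TCG TTA GAC GTT ATG CCC TAA AGT GAT GGT GGC TTG ACC CCA GAT — ATG at 36, stop TAA at 42 → 9 nt.
Longest: frame 1, positions 13–30, 18 nt = 6 codons = 5 aa. → 5 amino acids.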